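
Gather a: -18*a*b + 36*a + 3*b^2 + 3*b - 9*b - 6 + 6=a*(36 - 18*b) + 3*b^2 - 6*b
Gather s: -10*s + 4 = 4 - 10*s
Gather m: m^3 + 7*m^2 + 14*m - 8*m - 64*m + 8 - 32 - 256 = m^3 + 7*m^2 - 58*m - 280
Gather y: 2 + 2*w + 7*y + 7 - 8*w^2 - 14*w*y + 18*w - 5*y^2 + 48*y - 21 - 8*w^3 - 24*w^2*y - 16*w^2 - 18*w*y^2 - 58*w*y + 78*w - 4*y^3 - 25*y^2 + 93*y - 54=-8*w^3 - 24*w^2 + 98*w - 4*y^3 + y^2*(-18*w - 30) + y*(-24*w^2 - 72*w + 148) - 66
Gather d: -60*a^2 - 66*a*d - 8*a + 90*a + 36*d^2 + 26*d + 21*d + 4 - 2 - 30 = -60*a^2 + 82*a + 36*d^2 + d*(47 - 66*a) - 28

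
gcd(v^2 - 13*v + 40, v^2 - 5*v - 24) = v - 8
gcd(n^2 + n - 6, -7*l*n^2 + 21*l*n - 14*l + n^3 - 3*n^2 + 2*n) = n - 2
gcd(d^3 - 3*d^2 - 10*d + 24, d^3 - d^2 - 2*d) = d - 2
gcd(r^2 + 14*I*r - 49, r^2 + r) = 1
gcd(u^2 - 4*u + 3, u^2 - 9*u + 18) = u - 3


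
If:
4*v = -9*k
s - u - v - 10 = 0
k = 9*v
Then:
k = 0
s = u + 10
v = 0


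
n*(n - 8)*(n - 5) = n^3 - 13*n^2 + 40*n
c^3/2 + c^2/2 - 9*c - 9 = (c/2 + 1/2)*(c - 3*sqrt(2))*(c + 3*sqrt(2))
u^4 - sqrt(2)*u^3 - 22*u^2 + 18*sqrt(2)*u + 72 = (u - 3*sqrt(2))*(u - 2*sqrt(2))*(u + sqrt(2))*(u + 3*sqrt(2))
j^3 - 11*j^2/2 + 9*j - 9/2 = (j - 3)*(j - 3/2)*(j - 1)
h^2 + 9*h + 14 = (h + 2)*(h + 7)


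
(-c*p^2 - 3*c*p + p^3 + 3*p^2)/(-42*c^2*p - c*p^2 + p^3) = (c*p + 3*c - p^2 - 3*p)/(42*c^2 + c*p - p^2)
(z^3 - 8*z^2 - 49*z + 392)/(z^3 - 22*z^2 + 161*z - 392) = (z + 7)/(z - 7)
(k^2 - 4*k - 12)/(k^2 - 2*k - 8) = (k - 6)/(k - 4)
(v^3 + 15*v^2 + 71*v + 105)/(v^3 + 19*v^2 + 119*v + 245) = (v + 3)/(v + 7)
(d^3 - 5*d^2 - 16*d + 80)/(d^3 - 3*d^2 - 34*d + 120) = (d + 4)/(d + 6)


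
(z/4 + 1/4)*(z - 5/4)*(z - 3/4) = z^3/4 - z^2/4 - 17*z/64 + 15/64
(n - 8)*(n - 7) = n^2 - 15*n + 56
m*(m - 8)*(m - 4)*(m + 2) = m^4 - 10*m^3 + 8*m^2 + 64*m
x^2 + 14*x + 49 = (x + 7)^2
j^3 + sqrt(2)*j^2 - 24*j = j*(j - 3*sqrt(2))*(j + 4*sqrt(2))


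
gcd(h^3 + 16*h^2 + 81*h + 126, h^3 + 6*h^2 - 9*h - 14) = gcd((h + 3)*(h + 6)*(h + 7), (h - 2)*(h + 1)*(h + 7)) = h + 7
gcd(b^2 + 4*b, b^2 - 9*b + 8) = 1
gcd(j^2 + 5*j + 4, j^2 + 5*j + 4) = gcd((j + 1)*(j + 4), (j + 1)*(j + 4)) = j^2 + 5*j + 4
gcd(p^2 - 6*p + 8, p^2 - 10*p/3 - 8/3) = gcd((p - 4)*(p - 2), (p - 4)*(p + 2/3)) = p - 4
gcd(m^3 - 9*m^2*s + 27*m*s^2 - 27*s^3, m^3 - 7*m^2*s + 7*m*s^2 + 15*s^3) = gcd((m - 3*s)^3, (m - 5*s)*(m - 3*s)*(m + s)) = -m + 3*s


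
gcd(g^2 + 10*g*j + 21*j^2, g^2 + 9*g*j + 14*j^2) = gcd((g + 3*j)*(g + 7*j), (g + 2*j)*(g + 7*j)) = g + 7*j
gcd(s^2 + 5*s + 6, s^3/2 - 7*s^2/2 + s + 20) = s + 2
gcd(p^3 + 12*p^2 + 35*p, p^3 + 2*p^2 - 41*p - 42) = p + 7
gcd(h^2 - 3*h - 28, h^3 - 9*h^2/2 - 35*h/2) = h - 7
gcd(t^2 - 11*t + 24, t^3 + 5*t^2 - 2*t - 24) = 1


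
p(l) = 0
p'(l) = 0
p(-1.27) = 0.00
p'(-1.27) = 0.00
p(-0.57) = 0.00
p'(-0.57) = 0.00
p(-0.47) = 0.00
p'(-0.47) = 0.00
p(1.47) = 0.00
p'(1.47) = 0.00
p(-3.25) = 0.00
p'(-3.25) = 0.00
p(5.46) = 0.00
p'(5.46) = 0.00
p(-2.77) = 0.00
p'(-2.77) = 0.00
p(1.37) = 0.00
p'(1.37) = 0.00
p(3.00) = 0.00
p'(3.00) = 0.00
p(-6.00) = 0.00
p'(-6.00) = 0.00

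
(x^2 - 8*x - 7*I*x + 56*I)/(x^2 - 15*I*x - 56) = (x - 8)/(x - 8*I)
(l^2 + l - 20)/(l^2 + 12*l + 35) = (l - 4)/(l + 7)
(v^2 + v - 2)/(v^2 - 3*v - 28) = (-v^2 - v + 2)/(-v^2 + 3*v + 28)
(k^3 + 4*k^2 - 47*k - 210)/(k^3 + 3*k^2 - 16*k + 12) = (k^2 - 2*k - 35)/(k^2 - 3*k + 2)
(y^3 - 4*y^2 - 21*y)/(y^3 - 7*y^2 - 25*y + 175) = y*(y + 3)/(y^2 - 25)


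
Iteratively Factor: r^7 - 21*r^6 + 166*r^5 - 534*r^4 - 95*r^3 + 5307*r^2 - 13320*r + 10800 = (r - 4)*(r^6 - 17*r^5 + 98*r^4 - 142*r^3 - 663*r^2 + 2655*r - 2700) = (r - 5)*(r - 4)*(r^5 - 12*r^4 + 38*r^3 + 48*r^2 - 423*r + 540) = (r - 5)*(r - 4)^2*(r^4 - 8*r^3 + 6*r^2 + 72*r - 135) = (r - 5)*(r - 4)^2*(r - 3)*(r^3 - 5*r^2 - 9*r + 45) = (r - 5)^2*(r - 4)^2*(r - 3)*(r^2 - 9) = (r - 5)^2*(r - 4)^2*(r - 3)*(r + 3)*(r - 3)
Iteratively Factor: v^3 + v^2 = (v)*(v^2 + v) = v*(v + 1)*(v)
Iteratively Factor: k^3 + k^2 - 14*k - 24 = (k - 4)*(k^2 + 5*k + 6) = (k - 4)*(k + 2)*(k + 3)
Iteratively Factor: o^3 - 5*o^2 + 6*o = (o - 3)*(o^2 - 2*o) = (o - 3)*(o - 2)*(o)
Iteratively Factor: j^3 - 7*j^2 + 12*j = (j)*(j^2 - 7*j + 12) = j*(j - 3)*(j - 4)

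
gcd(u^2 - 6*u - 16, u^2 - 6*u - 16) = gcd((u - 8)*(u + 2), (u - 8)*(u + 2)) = u^2 - 6*u - 16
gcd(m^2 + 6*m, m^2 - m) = m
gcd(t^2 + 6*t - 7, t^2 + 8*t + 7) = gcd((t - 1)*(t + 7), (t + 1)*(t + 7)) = t + 7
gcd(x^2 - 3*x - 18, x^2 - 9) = x + 3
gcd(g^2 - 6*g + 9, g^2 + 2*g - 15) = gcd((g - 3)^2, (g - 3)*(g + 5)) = g - 3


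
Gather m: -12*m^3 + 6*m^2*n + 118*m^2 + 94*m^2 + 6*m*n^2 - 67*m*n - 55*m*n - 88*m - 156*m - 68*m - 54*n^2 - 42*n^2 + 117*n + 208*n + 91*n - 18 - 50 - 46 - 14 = -12*m^3 + m^2*(6*n + 212) + m*(6*n^2 - 122*n - 312) - 96*n^2 + 416*n - 128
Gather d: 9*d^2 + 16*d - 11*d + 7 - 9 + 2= 9*d^2 + 5*d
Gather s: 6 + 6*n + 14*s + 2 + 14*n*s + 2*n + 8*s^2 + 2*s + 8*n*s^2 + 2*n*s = 8*n + s^2*(8*n + 8) + s*(16*n + 16) + 8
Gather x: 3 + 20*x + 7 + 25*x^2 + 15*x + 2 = 25*x^2 + 35*x + 12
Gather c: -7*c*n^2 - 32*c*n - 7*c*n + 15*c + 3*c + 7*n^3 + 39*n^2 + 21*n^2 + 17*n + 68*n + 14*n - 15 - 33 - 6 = c*(-7*n^2 - 39*n + 18) + 7*n^3 + 60*n^2 + 99*n - 54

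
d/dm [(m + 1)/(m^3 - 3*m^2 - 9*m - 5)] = 2*(2 - m)/(m^4 - 8*m^3 + 6*m^2 + 40*m + 25)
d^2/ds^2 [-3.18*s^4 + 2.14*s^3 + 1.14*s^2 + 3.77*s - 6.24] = -38.16*s^2 + 12.84*s + 2.28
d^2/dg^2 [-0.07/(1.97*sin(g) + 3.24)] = (0.271663*sin(g)^2 - 0.446796*sin(g) - 0.543326)/(1.97*sin(g) + 3.24)^3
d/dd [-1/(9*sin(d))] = cos(d)/(9*sin(d)^2)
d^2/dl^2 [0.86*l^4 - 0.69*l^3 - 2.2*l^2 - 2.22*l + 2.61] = 10.32*l^2 - 4.14*l - 4.4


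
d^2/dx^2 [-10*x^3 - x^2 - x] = -60*x - 2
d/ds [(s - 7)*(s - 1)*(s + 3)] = 3*s^2 - 10*s - 17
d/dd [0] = 0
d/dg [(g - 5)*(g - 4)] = 2*g - 9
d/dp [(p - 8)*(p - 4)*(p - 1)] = 3*p^2 - 26*p + 44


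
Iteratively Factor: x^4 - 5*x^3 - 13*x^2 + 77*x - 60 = (x - 3)*(x^3 - 2*x^2 - 19*x + 20) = (x - 3)*(x - 1)*(x^2 - x - 20) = (x - 3)*(x - 1)*(x + 4)*(x - 5)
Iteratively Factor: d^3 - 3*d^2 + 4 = (d - 2)*(d^2 - d - 2) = (d - 2)^2*(d + 1)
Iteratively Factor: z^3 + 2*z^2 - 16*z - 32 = (z - 4)*(z^2 + 6*z + 8) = (z - 4)*(z + 2)*(z + 4)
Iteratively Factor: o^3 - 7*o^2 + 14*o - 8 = (o - 4)*(o^2 - 3*o + 2) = (o - 4)*(o - 2)*(o - 1)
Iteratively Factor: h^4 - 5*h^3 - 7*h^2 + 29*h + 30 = (h + 1)*(h^3 - 6*h^2 - h + 30) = (h - 3)*(h + 1)*(h^2 - 3*h - 10) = (h - 3)*(h + 1)*(h + 2)*(h - 5)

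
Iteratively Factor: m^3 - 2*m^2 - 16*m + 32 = (m - 4)*(m^2 + 2*m - 8) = (m - 4)*(m - 2)*(m + 4)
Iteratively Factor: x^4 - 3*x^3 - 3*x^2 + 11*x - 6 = (x - 1)*(x^3 - 2*x^2 - 5*x + 6) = (x - 3)*(x - 1)*(x^2 + x - 2) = (x - 3)*(x - 1)^2*(x + 2)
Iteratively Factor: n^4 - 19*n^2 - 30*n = (n + 2)*(n^3 - 2*n^2 - 15*n) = (n + 2)*(n + 3)*(n^2 - 5*n) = (n - 5)*(n + 2)*(n + 3)*(n)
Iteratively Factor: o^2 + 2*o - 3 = (o - 1)*(o + 3)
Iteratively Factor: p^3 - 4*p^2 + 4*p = (p - 2)*(p^2 - 2*p) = p*(p - 2)*(p - 2)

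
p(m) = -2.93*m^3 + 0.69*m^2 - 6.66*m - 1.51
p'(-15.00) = -2005.11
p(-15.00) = 10142.39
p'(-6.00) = -331.38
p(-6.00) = 696.17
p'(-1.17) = -20.31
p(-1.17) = 11.92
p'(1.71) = -30.00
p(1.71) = -25.53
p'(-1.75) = -35.99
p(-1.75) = 27.96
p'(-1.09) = -18.61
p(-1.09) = 10.36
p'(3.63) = -117.48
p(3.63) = -156.74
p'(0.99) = -13.91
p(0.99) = -10.27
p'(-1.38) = -25.30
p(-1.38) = 16.70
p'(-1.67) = -33.48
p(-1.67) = 25.18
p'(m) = -8.79*m^2 + 1.38*m - 6.66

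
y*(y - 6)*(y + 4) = y^3 - 2*y^2 - 24*y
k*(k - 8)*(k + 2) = k^3 - 6*k^2 - 16*k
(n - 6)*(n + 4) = n^2 - 2*n - 24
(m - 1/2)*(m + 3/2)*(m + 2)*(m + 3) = m^4 + 6*m^3 + 41*m^2/4 + 9*m/4 - 9/2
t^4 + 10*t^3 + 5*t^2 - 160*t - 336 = (t - 4)*(t + 3)*(t + 4)*(t + 7)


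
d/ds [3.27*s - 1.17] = 3.27000000000000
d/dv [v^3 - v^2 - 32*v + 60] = 3*v^2 - 2*v - 32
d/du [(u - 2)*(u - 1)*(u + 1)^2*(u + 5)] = 5*u^4 + 16*u^3 - 24*u^2 - 28*u + 7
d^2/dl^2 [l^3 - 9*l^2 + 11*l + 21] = 6*l - 18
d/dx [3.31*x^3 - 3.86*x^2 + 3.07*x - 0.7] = 9.93*x^2 - 7.72*x + 3.07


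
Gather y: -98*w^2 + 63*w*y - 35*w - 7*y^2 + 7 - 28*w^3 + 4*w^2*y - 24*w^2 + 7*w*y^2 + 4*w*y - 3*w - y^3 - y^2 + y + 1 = -28*w^3 - 122*w^2 - 38*w - y^3 + y^2*(7*w - 8) + y*(4*w^2 + 67*w + 1) + 8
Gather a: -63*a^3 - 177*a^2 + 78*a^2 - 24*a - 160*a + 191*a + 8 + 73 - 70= -63*a^3 - 99*a^2 + 7*a + 11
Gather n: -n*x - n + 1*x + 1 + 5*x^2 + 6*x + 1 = n*(-x - 1) + 5*x^2 + 7*x + 2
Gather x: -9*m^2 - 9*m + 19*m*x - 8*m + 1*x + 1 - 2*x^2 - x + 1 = -9*m^2 + 19*m*x - 17*m - 2*x^2 + 2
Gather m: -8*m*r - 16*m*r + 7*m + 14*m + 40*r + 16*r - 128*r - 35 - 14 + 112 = m*(21 - 24*r) - 72*r + 63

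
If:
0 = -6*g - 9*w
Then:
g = -3*w/2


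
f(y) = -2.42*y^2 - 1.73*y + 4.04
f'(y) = -4.84*y - 1.73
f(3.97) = -40.97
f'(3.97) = -20.94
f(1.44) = -3.47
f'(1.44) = -8.70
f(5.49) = -78.40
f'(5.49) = -28.30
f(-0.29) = 4.34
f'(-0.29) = -0.33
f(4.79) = -59.77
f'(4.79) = -24.91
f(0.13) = 3.77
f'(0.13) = -2.36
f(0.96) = 0.15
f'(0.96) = -6.38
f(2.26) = -12.23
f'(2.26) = -12.67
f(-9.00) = -176.41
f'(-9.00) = 41.83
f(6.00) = -93.46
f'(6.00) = -30.77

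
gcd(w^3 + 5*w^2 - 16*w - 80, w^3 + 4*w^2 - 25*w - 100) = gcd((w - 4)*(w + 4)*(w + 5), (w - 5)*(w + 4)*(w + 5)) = w^2 + 9*w + 20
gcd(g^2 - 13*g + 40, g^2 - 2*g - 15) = g - 5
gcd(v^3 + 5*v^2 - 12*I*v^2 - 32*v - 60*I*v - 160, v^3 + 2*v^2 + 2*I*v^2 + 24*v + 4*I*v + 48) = v - 4*I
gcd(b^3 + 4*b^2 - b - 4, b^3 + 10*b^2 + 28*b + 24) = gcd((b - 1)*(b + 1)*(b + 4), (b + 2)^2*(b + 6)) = 1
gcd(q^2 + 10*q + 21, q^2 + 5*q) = 1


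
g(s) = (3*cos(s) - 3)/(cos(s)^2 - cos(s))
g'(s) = (2*sin(s)*cos(s) - sin(s))*(3*cos(s) - 3)/(cos(s)^2 - cos(s))^2 - 3*sin(s)/(cos(s)^2 - cos(s))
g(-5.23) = 6.06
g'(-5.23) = 10.65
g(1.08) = 6.36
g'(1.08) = 11.91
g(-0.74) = 4.06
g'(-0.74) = -3.71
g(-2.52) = -3.69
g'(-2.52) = -2.64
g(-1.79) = -13.80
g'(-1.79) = -61.93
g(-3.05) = -3.01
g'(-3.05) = -0.28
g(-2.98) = -3.04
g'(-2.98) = -0.50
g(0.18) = 3.05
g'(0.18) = 0.55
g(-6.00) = 3.12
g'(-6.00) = 0.91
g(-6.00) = 3.12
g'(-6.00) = 0.91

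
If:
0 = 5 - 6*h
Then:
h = 5/6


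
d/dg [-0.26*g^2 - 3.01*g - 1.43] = -0.52*g - 3.01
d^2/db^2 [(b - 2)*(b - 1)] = 2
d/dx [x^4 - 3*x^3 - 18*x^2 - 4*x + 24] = 4*x^3 - 9*x^2 - 36*x - 4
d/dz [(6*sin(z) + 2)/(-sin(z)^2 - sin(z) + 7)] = 2*(3*sin(z)^2 + 2*sin(z) + 22)*cos(z)/(sin(z)^2 + sin(z) - 7)^2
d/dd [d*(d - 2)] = 2*d - 2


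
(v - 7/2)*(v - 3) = v^2 - 13*v/2 + 21/2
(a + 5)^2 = a^2 + 10*a + 25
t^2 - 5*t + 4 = (t - 4)*(t - 1)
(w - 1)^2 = w^2 - 2*w + 1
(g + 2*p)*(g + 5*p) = g^2 + 7*g*p + 10*p^2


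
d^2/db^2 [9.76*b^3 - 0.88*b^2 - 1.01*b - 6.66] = 58.56*b - 1.76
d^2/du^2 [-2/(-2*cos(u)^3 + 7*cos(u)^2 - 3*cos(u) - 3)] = 16*(2*(6*cos(u)^2 - 14*cos(u) + 3)^2*sin(u)^2 + (9*cos(u) - 7*cos(2*u) + cos(3*u) - 1)*(18*cos(u)^3 - 28*cos(u)^2 - 9*cos(u) + 14)/2)/(9*cos(u) - 7*cos(2*u) + cos(3*u) - 1)^3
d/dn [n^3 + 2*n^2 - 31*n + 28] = 3*n^2 + 4*n - 31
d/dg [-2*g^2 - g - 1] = -4*g - 1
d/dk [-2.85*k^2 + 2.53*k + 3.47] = 2.53 - 5.7*k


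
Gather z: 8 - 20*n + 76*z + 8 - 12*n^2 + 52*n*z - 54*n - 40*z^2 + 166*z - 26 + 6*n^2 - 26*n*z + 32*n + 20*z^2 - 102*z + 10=-6*n^2 - 42*n - 20*z^2 + z*(26*n + 140)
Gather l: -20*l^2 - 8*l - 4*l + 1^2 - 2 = -20*l^2 - 12*l - 1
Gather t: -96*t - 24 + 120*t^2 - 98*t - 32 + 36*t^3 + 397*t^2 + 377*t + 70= 36*t^3 + 517*t^2 + 183*t + 14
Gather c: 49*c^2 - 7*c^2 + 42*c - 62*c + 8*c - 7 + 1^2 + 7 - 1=42*c^2 - 12*c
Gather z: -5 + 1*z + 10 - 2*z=5 - z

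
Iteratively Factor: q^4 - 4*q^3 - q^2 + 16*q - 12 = (q - 1)*(q^3 - 3*q^2 - 4*q + 12) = (q - 2)*(q - 1)*(q^2 - q - 6) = (q - 2)*(q - 1)*(q + 2)*(q - 3)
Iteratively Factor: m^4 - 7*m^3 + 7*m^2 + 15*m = (m - 3)*(m^3 - 4*m^2 - 5*m) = m*(m - 3)*(m^2 - 4*m - 5) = m*(m - 3)*(m + 1)*(m - 5)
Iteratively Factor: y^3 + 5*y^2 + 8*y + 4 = (y + 1)*(y^2 + 4*y + 4) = (y + 1)*(y + 2)*(y + 2)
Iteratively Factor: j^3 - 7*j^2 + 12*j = (j - 3)*(j^2 - 4*j) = (j - 4)*(j - 3)*(j)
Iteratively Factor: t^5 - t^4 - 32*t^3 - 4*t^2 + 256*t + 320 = (t + 2)*(t^4 - 3*t^3 - 26*t^2 + 48*t + 160) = (t + 2)^2*(t^3 - 5*t^2 - 16*t + 80) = (t - 5)*(t + 2)^2*(t^2 - 16) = (t - 5)*(t - 4)*(t + 2)^2*(t + 4)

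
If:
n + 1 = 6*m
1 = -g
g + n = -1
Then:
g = -1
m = 1/6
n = 0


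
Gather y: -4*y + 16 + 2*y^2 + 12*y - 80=2*y^2 + 8*y - 64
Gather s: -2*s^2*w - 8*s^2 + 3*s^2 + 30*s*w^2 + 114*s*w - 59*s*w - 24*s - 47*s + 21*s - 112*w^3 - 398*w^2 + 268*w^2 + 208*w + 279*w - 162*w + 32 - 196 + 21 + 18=s^2*(-2*w - 5) + s*(30*w^2 + 55*w - 50) - 112*w^3 - 130*w^2 + 325*w - 125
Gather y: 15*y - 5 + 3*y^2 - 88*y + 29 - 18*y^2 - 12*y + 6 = -15*y^2 - 85*y + 30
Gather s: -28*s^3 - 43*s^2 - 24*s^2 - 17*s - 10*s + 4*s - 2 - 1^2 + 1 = -28*s^3 - 67*s^2 - 23*s - 2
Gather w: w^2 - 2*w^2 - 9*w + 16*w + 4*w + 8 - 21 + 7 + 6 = -w^2 + 11*w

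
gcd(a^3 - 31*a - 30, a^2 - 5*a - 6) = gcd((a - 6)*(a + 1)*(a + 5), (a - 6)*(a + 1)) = a^2 - 5*a - 6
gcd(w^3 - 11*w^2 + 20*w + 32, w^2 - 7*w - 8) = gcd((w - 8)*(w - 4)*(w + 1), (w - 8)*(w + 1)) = w^2 - 7*w - 8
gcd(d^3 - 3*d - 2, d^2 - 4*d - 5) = d + 1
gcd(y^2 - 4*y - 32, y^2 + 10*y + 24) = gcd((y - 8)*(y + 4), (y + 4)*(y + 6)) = y + 4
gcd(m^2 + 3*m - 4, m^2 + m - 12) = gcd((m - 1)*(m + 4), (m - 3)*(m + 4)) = m + 4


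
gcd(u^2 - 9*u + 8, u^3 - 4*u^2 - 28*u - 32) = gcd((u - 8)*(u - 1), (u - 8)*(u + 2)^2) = u - 8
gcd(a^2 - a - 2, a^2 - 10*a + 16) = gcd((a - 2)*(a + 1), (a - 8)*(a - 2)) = a - 2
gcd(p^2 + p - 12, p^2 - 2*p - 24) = p + 4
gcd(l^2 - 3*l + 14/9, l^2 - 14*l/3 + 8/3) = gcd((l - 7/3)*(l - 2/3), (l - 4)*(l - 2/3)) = l - 2/3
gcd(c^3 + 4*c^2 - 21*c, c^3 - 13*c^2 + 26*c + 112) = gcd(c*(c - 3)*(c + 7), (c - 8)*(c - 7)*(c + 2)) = 1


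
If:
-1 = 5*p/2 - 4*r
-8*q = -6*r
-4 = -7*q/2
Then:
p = 214/105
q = 8/7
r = 32/21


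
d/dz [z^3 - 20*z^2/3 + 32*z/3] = 3*z^2 - 40*z/3 + 32/3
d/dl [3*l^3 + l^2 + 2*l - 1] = 9*l^2 + 2*l + 2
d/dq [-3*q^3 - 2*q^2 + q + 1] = -9*q^2 - 4*q + 1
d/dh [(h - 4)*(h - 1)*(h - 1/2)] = 3*h^2 - 11*h + 13/2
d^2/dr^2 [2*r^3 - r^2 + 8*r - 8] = 12*r - 2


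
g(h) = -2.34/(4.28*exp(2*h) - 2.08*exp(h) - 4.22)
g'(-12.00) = 0.00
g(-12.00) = 0.55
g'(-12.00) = 0.00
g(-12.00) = 0.55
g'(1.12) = 0.20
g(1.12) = -0.08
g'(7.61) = 0.00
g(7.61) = -0.00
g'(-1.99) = -0.01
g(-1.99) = 0.53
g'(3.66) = 0.00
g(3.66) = -0.00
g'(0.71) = 0.85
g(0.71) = -0.25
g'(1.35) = 0.11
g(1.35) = -0.05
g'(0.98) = 0.30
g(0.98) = -0.11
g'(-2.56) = -0.01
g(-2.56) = 0.54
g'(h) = -2.34*(-8.56*exp(2*h) + 2.08*exp(h))/(4.28*exp(2*h) - 2.08*exp(h) - 4.22)^2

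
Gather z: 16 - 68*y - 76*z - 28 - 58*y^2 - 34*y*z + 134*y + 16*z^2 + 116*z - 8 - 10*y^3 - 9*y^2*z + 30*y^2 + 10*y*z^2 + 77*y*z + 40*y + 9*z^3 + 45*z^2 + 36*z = -10*y^3 - 28*y^2 + 106*y + 9*z^3 + z^2*(10*y + 61) + z*(-9*y^2 + 43*y + 76) - 20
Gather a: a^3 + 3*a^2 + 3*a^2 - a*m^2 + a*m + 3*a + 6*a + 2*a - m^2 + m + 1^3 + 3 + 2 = a^3 + 6*a^2 + a*(-m^2 + m + 11) - m^2 + m + 6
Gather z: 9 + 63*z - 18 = 63*z - 9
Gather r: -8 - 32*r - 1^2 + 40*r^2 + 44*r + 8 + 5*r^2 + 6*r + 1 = 45*r^2 + 18*r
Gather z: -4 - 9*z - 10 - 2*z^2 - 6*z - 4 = -2*z^2 - 15*z - 18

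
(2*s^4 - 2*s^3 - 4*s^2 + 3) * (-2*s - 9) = -4*s^5 - 14*s^4 + 26*s^3 + 36*s^2 - 6*s - 27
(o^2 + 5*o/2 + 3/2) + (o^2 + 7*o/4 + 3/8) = 2*o^2 + 17*o/4 + 15/8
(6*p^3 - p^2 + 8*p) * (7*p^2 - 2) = 42*p^5 - 7*p^4 + 44*p^3 + 2*p^2 - 16*p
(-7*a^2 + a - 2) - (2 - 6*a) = -7*a^2 + 7*a - 4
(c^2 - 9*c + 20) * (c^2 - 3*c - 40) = c^4 - 12*c^3 + 7*c^2 + 300*c - 800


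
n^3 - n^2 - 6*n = n*(n - 3)*(n + 2)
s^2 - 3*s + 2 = (s - 2)*(s - 1)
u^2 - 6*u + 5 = (u - 5)*(u - 1)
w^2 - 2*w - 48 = (w - 8)*(w + 6)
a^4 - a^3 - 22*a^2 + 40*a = a*(a - 4)*(a - 2)*(a + 5)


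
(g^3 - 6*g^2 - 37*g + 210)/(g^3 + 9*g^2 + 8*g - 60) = (g^2 - 12*g + 35)/(g^2 + 3*g - 10)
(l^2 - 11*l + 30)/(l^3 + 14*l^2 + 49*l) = (l^2 - 11*l + 30)/(l*(l^2 + 14*l + 49))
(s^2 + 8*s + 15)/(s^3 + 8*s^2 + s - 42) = (s + 5)/(s^2 + 5*s - 14)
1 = 1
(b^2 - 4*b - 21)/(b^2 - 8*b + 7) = (b + 3)/(b - 1)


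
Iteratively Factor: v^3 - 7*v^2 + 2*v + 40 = (v - 5)*(v^2 - 2*v - 8) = (v - 5)*(v + 2)*(v - 4)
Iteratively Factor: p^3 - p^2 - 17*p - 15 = (p - 5)*(p^2 + 4*p + 3) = (p - 5)*(p + 1)*(p + 3)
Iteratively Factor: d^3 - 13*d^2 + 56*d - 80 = (d - 4)*(d^2 - 9*d + 20) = (d - 4)^2*(d - 5)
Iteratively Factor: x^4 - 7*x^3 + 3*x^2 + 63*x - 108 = (x - 3)*(x^3 - 4*x^2 - 9*x + 36) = (x - 3)*(x + 3)*(x^2 - 7*x + 12) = (x - 3)^2*(x + 3)*(x - 4)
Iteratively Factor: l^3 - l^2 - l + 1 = (l - 1)*(l^2 - 1) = (l - 1)*(l + 1)*(l - 1)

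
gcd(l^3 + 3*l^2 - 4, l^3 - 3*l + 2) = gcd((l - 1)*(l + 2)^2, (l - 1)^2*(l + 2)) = l^2 + l - 2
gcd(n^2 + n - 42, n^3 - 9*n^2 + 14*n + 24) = n - 6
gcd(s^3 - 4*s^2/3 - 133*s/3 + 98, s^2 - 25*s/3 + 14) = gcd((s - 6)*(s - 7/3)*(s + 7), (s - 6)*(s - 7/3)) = s^2 - 25*s/3 + 14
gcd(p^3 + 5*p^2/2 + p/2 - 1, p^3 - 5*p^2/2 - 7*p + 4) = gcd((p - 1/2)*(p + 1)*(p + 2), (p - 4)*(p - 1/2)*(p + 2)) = p^2 + 3*p/2 - 1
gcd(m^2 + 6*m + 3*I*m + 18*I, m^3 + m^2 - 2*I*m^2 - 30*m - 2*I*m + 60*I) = m + 6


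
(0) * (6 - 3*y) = 0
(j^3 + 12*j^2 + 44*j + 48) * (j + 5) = j^4 + 17*j^3 + 104*j^2 + 268*j + 240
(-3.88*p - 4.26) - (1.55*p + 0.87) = -5.43*p - 5.13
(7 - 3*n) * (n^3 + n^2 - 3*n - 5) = -3*n^4 + 4*n^3 + 16*n^2 - 6*n - 35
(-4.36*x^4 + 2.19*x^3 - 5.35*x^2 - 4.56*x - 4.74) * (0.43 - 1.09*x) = 4.7524*x^5 - 4.2619*x^4 + 6.7732*x^3 + 2.6699*x^2 + 3.2058*x - 2.0382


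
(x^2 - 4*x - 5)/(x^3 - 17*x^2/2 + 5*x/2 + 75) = 2*(x + 1)/(2*x^2 - 7*x - 30)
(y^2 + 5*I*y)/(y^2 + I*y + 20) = y/(y - 4*I)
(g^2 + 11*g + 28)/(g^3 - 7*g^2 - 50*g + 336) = (g + 4)/(g^2 - 14*g + 48)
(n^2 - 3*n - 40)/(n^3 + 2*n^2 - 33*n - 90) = (n - 8)/(n^2 - 3*n - 18)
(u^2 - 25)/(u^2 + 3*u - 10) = (u - 5)/(u - 2)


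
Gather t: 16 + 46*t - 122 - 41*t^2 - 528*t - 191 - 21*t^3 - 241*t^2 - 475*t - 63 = -21*t^3 - 282*t^2 - 957*t - 360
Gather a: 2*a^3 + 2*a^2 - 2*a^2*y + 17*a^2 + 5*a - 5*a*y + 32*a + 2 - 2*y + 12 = 2*a^3 + a^2*(19 - 2*y) + a*(37 - 5*y) - 2*y + 14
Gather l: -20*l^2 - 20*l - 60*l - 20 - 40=-20*l^2 - 80*l - 60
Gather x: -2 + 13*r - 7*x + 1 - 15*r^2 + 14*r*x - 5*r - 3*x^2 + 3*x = -15*r^2 + 8*r - 3*x^2 + x*(14*r - 4) - 1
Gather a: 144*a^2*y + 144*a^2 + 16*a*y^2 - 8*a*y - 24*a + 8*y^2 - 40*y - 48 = a^2*(144*y + 144) + a*(16*y^2 - 8*y - 24) + 8*y^2 - 40*y - 48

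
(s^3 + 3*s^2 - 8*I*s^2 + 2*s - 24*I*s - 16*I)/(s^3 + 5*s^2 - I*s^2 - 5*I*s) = (s^3 + s^2*(3 - 8*I) + 2*s*(1 - 12*I) - 16*I)/(s*(s^2 + s*(5 - I) - 5*I))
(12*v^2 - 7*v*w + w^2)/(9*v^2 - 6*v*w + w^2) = (4*v - w)/(3*v - w)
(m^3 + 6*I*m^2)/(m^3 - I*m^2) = (m + 6*I)/(m - I)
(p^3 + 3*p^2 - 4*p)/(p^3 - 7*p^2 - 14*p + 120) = p*(p - 1)/(p^2 - 11*p + 30)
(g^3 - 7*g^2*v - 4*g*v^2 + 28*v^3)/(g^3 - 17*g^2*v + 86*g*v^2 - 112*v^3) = (-g - 2*v)/(-g + 8*v)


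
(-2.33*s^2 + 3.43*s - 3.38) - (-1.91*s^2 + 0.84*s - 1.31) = -0.42*s^2 + 2.59*s - 2.07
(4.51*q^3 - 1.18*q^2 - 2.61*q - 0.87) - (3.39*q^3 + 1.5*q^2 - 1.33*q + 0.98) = 1.12*q^3 - 2.68*q^2 - 1.28*q - 1.85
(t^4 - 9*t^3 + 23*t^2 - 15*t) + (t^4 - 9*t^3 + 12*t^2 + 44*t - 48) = 2*t^4 - 18*t^3 + 35*t^2 + 29*t - 48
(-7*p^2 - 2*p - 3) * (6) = -42*p^2 - 12*p - 18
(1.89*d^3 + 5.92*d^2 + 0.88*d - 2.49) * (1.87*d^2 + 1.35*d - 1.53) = 3.5343*d^5 + 13.6219*d^4 + 6.7459*d^3 - 12.5259*d^2 - 4.7079*d + 3.8097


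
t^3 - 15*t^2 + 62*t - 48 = (t - 8)*(t - 6)*(t - 1)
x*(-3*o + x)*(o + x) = -3*o^2*x - 2*o*x^2 + x^3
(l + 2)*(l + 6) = l^2 + 8*l + 12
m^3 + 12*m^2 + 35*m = m*(m + 5)*(m + 7)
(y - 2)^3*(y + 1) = y^4 - 5*y^3 + 6*y^2 + 4*y - 8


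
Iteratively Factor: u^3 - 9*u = (u)*(u^2 - 9) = u*(u - 3)*(u + 3)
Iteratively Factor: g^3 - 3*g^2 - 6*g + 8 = (g - 1)*(g^2 - 2*g - 8) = (g - 4)*(g - 1)*(g + 2)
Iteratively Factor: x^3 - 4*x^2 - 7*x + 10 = (x - 5)*(x^2 + x - 2) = (x - 5)*(x + 2)*(x - 1)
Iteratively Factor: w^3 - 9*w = (w + 3)*(w^2 - 3*w) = w*(w + 3)*(w - 3)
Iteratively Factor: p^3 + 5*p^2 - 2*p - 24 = (p + 4)*(p^2 + p - 6) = (p + 3)*(p + 4)*(p - 2)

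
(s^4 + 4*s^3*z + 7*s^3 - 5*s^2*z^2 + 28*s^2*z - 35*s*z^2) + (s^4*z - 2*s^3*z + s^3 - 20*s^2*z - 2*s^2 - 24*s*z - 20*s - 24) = s^4*z + s^4 + 2*s^3*z + 8*s^3 - 5*s^2*z^2 + 8*s^2*z - 2*s^2 - 35*s*z^2 - 24*s*z - 20*s - 24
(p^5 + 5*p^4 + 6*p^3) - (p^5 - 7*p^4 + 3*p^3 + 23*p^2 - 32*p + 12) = 12*p^4 + 3*p^3 - 23*p^2 + 32*p - 12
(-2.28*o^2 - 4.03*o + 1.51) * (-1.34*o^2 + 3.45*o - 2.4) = 3.0552*o^4 - 2.4658*o^3 - 10.4549*o^2 + 14.8815*o - 3.624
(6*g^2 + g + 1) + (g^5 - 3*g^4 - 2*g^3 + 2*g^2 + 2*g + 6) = g^5 - 3*g^4 - 2*g^3 + 8*g^2 + 3*g + 7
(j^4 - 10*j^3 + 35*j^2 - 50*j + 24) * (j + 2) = j^5 - 8*j^4 + 15*j^3 + 20*j^2 - 76*j + 48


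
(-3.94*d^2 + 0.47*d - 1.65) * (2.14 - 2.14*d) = 8.4316*d^3 - 9.4374*d^2 + 4.5368*d - 3.531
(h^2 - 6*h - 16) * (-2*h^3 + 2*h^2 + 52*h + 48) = -2*h^5 + 14*h^4 + 72*h^3 - 296*h^2 - 1120*h - 768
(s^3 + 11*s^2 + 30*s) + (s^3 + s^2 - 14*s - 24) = 2*s^3 + 12*s^2 + 16*s - 24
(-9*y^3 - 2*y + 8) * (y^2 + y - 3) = -9*y^5 - 9*y^4 + 25*y^3 + 6*y^2 + 14*y - 24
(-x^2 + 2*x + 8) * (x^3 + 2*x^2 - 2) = -x^5 + 12*x^3 + 18*x^2 - 4*x - 16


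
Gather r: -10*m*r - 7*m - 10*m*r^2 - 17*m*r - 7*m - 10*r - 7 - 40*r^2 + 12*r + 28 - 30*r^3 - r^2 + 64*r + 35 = -14*m - 30*r^3 + r^2*(-10*m - 41) + r*(66 - 27*m) + 56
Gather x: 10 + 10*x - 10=10*x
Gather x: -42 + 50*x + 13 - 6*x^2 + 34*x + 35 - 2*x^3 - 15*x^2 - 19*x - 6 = -2*x^3 - 21*x^2 + 65*x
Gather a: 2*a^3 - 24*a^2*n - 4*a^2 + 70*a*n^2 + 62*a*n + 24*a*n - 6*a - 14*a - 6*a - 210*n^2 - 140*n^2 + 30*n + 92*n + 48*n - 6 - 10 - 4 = 2*a^3 + a^2*(-24*n - 4) + a*(70*n^2 + 86*n - 26) - 350*n^2 + 170*n - 20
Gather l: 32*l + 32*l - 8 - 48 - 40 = 64*l - 96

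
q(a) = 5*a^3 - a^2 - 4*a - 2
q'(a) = 15*a^2 - 2*a - 4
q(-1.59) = -18.27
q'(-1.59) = 37.10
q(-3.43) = -201.81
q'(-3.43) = 179.33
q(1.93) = 22.50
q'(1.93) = 48.01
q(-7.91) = -2507.50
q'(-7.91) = 950.34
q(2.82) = 90.90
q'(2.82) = 109.65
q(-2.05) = -41.08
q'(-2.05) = 63.14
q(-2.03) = -39.83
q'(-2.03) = 61.87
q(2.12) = 32.67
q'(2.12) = 59.18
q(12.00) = 8446.00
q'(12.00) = 2132.00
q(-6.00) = -1094.00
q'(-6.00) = 548.00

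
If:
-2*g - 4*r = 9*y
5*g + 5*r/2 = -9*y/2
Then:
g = 3*y/10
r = -12*y/5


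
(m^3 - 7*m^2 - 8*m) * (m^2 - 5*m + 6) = m^5 - 12*m^4 + 33*m^3 - 2*m^2 - 48*m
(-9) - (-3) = -6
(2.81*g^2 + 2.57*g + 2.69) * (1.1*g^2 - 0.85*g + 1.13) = 3.091*g^4 + 0.4385*g^3 + 3.9498*g^2 + 0.6176*g + 3.0397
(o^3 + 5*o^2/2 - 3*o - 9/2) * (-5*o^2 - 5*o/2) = -5*o^5 - 15*o^4 + 35*o^3/4 + 30*o^2 + 45*o/4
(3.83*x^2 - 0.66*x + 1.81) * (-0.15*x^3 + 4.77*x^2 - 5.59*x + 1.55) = -0.5745*x^5 + 18.3681*x^4 - 24.8294*x^3 + 18.2596*x^2 - 11.1409*x + 2.8055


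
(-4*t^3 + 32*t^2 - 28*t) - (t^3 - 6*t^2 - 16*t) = -5*t^3 + 38*t^2 - 12*t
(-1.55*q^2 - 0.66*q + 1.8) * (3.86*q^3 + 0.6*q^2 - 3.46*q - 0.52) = -5.983*q^5 - 3.4776*q^4 + 11.915*q^3 + 4.1696*q^2 - 5.8848*q - 0.936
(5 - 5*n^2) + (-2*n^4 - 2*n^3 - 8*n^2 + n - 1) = -2*n^4 - 2*n^3 - 13*n^2 + n + 4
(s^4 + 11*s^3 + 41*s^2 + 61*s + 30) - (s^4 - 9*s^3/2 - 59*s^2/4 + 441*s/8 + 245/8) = 31*s^3/2 + 223*s^2/4 + 47*s/8 - 5/8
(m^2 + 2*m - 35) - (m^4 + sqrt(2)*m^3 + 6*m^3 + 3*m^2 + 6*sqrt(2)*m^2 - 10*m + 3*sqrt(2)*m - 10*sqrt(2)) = -m^4 - 6*m^3 - sqrt(2)*m^3 - 6*sqrt(2)*m^2 - 2*m^2 - 3*sqrt(2)*m + 12*m - 35 + 10*sqrt(2)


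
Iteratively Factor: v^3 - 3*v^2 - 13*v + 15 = (v + 3)*(v^2 - 6*v + 5) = (v - 1)*(v + 3)*(v - 5)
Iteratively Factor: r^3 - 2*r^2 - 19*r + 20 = (r - 5)*(r^2 + 3*r - 4) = (r - 5)*(r + 4)*(r - 1)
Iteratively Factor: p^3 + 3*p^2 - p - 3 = (p + 1)*(p^2 + 2*p - 3) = (p + 1)*(p + 3)*(p - 1)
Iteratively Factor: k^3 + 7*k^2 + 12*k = (k + 3)*(k^2 + 4*k) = (k + 3)*(k + 4)*(k)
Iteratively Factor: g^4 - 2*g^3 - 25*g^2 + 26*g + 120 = (g + 4)*(g^3 - 6*g^2 - g + 30) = (g - 5)*(g + 4)*(g^2 - g - 6) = (g - 5)*(g - 3)*(g + 4)*(g + 2)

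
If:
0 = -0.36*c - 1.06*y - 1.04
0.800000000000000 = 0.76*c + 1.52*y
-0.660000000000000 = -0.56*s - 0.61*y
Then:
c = 9.40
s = 5.72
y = -4.17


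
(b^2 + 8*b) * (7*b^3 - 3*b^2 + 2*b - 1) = 7*b^5 + 53*b^4 - 22*b^3 + 15*b^2 - 8*b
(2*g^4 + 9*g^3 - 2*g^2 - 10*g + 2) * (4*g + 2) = 8*g^5 + 40*g^4 + 10*g^3 - 44*g^2 - 12*g + 4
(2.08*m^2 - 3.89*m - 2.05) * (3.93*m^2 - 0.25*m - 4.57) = 8.1744*m^4 - 15.8077*m^3 - 16.5896*m^2 + 18.2898*m + 9.3685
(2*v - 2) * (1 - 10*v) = -20*v^2 + 22*v - 2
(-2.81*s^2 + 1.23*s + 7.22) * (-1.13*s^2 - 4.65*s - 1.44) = 3.1753*s^4 + 11.6766*s^3 - 9.8317*s^2 - 35.3442*s - 10.3968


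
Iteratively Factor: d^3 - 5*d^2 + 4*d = (d)*(d^2 - 5*d + 4) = d*(d - 4)*(d - 1)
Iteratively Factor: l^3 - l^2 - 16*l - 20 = (l + 2)*(l^2 - 3*l - 10) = (l + 2)^2*(l - 5)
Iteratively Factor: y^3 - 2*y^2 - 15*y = (y)*(y^2 - 2*y - 15) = y*(y - 5)*(y + 3)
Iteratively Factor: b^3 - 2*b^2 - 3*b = (b)*(b^2 - 2*b - 3) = b*(b - 3)*(b + 1)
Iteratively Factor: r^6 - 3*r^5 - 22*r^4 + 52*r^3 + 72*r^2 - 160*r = (r + 4)*(r^5 - 7*r^4 + 6*r^3 + 28*r^2 - 40*r) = (r + 2)*(r + 4)*(r^4 - 9*r^3 + 24*r^2 - 20*r) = (r - 2)*(r + 2)*(r + 4)*(r^3 - 7*r^2 + 10*r) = (r - 2)^2*(r + 2)*(r + 4)*(r^2 - 5*r) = (r - 5)*(r - 2)^2*(r + 2)*(r + 4)*(r)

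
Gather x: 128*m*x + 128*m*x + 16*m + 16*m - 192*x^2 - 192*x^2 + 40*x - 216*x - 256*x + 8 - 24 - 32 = 32*m - 384*x^2 + x*(256*m - 432) - 48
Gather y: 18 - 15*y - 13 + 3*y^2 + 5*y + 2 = 3*y^2 - 10*y + 7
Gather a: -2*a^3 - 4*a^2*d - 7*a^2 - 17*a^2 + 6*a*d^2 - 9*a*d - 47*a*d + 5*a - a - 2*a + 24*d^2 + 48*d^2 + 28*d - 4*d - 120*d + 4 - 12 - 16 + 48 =-2*a^3 + a^2*(-4*d - 24) + a*(6*d^2 - 56*d + 2) + 72*d^2 - 96*d + 24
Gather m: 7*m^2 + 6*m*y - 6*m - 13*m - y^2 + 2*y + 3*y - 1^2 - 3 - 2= 7*m^2 + m*(6*y - 19) - y^2 + 5*y - 6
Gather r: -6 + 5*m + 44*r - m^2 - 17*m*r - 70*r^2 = -m^2 + 5*m - 70*r^2 + r*(44 - 17*m) - 6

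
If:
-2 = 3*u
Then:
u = -2/3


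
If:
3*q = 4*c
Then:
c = 3*q/4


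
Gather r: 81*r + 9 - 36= 81*r - 27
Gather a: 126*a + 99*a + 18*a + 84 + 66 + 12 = 243*a + 162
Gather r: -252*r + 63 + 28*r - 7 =56 - 224*r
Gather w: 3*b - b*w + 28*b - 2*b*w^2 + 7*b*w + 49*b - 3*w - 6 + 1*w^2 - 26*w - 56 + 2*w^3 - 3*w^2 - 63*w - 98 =80*b + 2*w^3 + w^2*(-2*b - 2) + w*(6*b - 92) - 160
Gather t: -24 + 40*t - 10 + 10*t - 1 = 50*t - 35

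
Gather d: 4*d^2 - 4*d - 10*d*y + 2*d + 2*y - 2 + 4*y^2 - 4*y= 4*d^2 + d*(-10*y - 2) + 4*y^2 - 2*y - 2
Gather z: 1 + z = z + 1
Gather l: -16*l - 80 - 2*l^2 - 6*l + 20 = -2*l^2 - 22*l - 60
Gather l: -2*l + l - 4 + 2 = -l - 2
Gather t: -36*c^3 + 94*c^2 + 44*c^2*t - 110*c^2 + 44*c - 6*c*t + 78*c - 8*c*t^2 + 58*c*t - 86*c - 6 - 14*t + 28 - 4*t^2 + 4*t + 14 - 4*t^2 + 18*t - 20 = -36*c^3 - 16*c^2 + 36*c + t^2*(-8*c - 8) + t*(44*c^2 + 52*c + 8) + 16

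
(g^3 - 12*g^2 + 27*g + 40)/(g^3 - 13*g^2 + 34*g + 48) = (g - 5)/(g - 6)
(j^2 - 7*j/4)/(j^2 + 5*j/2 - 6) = j*(4*j - 7)/(2*(2*j^2 + 5*j - 12))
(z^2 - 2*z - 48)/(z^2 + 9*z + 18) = (z - 8)/(z + 3)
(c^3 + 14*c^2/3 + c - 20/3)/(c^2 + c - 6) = (c^3 + 14*c^2/3 + c - 20/3)/(c^2 + c - 6)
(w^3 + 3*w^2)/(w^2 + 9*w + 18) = w^2/(w + 6)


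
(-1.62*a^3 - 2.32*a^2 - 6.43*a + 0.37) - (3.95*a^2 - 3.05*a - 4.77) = -1.62*a^3 - 6.27*a^2 - 3.38*a + 5.14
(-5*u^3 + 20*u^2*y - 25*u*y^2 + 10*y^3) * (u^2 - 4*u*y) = -5*u^5 + 40*u^4*y - 105*u^3*y^2 + 110*u^2*y^3 - 40*u*y^4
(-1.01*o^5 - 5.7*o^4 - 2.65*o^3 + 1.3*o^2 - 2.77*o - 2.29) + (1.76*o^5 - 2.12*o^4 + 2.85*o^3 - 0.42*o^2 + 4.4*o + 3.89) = 0.75*o^5 - 7.82*o^4 + 0.2*o^3 + 0.88*o^2 + 1.63*o + 1.6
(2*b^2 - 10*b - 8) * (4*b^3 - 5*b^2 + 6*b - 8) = 8*b^5 - 50*b^4 + 30*b^3 - 36*b^2 + 32*b + 64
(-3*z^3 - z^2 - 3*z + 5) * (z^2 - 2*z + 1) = -3*z^5 + 5*z^4 - 4*z^3 + 10*z^2 - 13*z + 5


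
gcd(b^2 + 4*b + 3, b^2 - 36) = 1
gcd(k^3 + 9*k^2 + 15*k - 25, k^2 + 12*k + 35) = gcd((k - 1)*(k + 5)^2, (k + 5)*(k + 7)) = k + 5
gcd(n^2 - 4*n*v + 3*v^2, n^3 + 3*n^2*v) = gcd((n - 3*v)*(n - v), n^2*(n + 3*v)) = 1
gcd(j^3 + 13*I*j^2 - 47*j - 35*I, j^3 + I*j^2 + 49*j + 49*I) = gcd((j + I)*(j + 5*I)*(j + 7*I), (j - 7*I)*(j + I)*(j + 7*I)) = j^2 + 8*I*j - 7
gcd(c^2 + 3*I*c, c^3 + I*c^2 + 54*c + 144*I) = c + 3*I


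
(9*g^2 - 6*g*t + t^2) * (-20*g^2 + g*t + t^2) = -180*g^4 + 129*g^3*t - 17*g^2*t^2 - 5*g*t^3 + t^4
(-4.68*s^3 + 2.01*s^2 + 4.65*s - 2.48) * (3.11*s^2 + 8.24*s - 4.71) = -14.5548*s^5 - 32.3121*s^4 + 53.0667*s^3 + 21.1361*s^2 - 42.3367*s + 11.6808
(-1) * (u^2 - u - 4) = -u^2 + u + 4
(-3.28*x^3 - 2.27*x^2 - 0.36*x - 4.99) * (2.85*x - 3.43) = -9.348*x^4 + 4.7809*x^3 + 6.7601*x^2 - 12.9867*x + 17.1157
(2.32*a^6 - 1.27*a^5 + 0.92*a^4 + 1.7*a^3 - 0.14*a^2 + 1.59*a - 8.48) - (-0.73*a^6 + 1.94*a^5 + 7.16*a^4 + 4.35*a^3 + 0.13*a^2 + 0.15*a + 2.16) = 3.05*a^6 - 3.21*a^5 - 6.24*a^4 - 2.65*a^3 - 0.27*a^2 + 1.44*a - 10.64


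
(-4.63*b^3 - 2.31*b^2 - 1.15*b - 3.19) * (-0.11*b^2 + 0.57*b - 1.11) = 0.5093*b^5 - 2.385*b^4 + 3.9491*b^3 + 2.2595*b^2 - 0.5418*b + 3.5409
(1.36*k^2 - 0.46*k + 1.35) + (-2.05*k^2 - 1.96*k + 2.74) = -0.69*k^2 - 2.42*k + 4.09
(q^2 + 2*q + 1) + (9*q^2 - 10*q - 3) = 10*q^2 - 8*q - 2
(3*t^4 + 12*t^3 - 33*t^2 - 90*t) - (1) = 3*t^4 + 12*t^3 - 33*t^2 - 90*t - 1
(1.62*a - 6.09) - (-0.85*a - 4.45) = 2.47*a - 1.64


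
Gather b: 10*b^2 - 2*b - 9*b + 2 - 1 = 10*b^2 - 11*b + 1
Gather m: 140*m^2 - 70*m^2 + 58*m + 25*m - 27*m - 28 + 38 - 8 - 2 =70*m^2 + 56*m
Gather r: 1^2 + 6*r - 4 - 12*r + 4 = 1 - 6*r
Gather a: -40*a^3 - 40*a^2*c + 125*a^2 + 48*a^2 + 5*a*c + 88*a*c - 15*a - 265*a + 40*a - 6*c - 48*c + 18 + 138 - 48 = -40*a^3 + a^2*(173 - 40*c) + a*(93*c - 240) - 54*c + 108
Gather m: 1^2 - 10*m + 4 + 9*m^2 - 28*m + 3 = 9*m^2 - 38*m + 8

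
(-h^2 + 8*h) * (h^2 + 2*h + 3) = -h^4 + 6*h^3 + 13*h^2 + 24*h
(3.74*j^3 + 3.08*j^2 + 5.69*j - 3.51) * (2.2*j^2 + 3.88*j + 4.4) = 8.228*j^5 + 21.2872*j^4 + 40.9244*j^3 + 27.9072*j^2 + 11.4172*j - 15.444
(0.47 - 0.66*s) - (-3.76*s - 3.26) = 3.1*s + 3.73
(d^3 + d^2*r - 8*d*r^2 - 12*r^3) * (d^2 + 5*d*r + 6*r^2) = d^5 + 6*d^4*r + 3*d^3*r^2 - 46*d^2*r^3 - 108*d*r^4 - 72*r^5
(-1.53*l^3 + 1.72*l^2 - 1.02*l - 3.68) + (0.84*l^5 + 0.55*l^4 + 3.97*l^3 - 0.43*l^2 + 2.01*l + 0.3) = 0.84*l^5 + 0.55*l^4 + 2.44*l^3 + 1.29*l^2 + 0.99*l - 3.38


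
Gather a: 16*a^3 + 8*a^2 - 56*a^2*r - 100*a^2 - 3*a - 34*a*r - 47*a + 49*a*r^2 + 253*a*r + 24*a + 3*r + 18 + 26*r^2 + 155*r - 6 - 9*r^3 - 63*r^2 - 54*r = 16*a^3 + a^2*(-56*r - 92) + a*(49*r^2 + 219*r - 26) - 9*r^3 - 37*r^2 + 104*r + 12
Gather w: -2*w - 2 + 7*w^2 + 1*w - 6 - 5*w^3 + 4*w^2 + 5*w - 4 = -5*w^3 + 11*w^2 + 4*w - 12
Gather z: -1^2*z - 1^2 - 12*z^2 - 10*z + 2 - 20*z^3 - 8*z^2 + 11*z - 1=-20*z^3 - 20*z^2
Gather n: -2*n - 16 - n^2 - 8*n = -n^2 - 10*n - 16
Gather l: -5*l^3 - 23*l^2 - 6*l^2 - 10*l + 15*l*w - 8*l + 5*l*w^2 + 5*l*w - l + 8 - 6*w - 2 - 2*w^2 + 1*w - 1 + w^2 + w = -5*l^3 - 29*l^2 + l*(5*w^2 + 20*w - 19) - w^2 - 4*w + 5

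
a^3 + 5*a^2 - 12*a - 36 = (a - 3)*(a + 2)*(a + 6)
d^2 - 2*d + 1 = (d - 1)^2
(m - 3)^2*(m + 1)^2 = m^4 - 4*m^3 - 2*m^2 + 12*m + 9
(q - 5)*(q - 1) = q^2 - 6*q + 5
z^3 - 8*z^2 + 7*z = z*(z - 7)*(z - 1)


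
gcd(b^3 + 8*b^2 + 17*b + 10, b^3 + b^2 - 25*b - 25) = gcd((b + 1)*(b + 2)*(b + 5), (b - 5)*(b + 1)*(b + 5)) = b^2 + 6*b + 5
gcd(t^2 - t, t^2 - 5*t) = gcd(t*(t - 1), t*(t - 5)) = t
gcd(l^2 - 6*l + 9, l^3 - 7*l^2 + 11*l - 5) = 1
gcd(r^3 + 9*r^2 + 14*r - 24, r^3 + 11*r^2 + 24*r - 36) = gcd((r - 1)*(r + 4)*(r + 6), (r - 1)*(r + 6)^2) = r^2 + 5*r - 6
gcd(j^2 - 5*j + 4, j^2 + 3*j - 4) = j - 1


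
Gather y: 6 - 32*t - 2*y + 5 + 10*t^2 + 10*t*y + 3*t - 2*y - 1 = 10*t^2 - 29*t + y*(10*t - 4) + 10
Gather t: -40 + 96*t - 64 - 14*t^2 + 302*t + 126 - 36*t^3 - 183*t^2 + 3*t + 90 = -36*t^3 - 197*t^2 + 401*t + 112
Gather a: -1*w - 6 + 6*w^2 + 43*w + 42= 6*w^2 + 42*w + 36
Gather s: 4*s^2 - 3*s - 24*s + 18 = 4*s^2 - 27*s + 18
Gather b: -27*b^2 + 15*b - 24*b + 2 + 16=-27*b^2 - 9*b + 18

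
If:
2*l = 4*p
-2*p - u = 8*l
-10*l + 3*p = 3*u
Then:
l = 0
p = 0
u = 0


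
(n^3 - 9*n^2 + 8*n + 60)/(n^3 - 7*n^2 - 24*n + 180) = (n^2 - 3*n - 10)/(n^2 - n - 30)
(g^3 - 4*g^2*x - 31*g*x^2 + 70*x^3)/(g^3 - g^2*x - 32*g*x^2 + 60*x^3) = (-g^2 + 2*g*x + 35*x^2)/(-g^2 - g*x + 30*x^2)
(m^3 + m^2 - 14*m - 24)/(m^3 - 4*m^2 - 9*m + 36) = (m + 2)/(m - 3)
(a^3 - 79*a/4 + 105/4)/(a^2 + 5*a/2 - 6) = (2*a^2 + 3*a - 35)/(2*(a + 4))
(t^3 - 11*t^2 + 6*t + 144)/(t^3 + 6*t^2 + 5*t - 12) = (t^2 - 14*t + 48)/(t^2 + 3*t - 4)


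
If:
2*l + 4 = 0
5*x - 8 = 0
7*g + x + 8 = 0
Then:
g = -48/35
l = -2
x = 8/5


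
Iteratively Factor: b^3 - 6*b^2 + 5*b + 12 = (b - 3)*(b^2 - 3*b - 4) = (b - 3)*(b + 1)*(b - 4)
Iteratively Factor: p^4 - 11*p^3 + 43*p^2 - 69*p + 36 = (p - 3)*(p^3 - 8*p^2 + 19*p - 12) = (p - 3)^2*(p^2 - 5*p + 4) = (p - 4)*(p - 3)^2*(p - 1)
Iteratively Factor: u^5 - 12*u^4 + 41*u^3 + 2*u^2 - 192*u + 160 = (u + 2)*(u^4 - 14*u^3 + 69*u^2 - 136*u + 80) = (u - 1)*(u + 2)*(u^3 - 13*u^2 + 56*u - 80) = (u - 4)*(u - 1)*(u + 2)*(u^2 - 9*u + 20) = (u - 4)^2*(u - 1)*(u + 2)*(u - 5)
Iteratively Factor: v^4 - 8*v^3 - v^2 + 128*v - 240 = (v - 5)*(v^3 - 3*v^2 - 16*v + 48) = (v - 5)*(v + 4)*(v^2 - 7*v + 12) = (v - 5)*(v - 3)*(v + 4)*(v - 4)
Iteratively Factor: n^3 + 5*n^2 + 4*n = (n)*(n^2 + 5*n + 4) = n*(n + 1)*(n + 4)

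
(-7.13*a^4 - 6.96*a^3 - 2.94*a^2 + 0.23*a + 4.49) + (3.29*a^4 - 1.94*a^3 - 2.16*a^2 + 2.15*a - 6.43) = -3.84*a^4 - 8.9*a^3 - 5.1*a^2 + 2.38*a - 1.94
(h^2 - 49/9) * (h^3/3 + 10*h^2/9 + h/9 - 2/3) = h^5/3 + 10*h^4/9 - 46*h^3/27 - 544*h^2/81 - 49*h/81 + 98/27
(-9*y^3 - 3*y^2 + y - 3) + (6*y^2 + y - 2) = -9*y^3 + 3*y^2 + 2*y - 5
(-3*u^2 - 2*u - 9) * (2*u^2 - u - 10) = -6*u^4 - u^3 + 14*u^2 + 29*u + 90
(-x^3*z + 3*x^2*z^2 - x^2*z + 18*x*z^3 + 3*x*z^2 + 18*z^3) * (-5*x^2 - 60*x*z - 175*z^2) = 5*x^5*z + 45*x^4*z^2 + 5*x^4*z - 95*x^3*z^3 + 45*x^3*z^2 - 1605*x^2*z^4 - 95*x^2*z^3 - 3150*x*z^5 - 1605*x*z^4 - 3150*z^5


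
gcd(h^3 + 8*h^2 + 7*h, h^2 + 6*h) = h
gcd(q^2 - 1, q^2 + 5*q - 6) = q - 1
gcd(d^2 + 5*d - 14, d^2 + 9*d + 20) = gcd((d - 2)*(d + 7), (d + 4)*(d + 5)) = 1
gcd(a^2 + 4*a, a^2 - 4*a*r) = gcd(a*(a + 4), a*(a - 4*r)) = a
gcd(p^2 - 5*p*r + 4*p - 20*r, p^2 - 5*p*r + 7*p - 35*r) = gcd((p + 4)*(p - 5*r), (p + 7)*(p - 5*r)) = p - 5*r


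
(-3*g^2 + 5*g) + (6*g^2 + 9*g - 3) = 3*g^2 + 14*g - 3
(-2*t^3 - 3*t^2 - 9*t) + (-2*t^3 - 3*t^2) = -4*t^3 - 6*t^2 - 9*t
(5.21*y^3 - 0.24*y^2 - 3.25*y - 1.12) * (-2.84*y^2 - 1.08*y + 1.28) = -14.7964*y^5 - 4.9452*y^4 + 16.158*y^3 + 6.3836*y^2 - 2.9504*y - 1.4336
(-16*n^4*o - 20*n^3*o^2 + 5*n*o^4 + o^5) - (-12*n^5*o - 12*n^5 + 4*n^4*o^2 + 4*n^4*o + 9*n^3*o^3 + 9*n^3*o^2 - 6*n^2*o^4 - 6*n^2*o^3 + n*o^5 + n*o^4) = 12*n^5*o + 12*n^5 - 4*n^4*o^2 - 20*n^4*o - 9*n^3*o^3 - 29*n^3*o^2 + 6*n^2*o^4 + 6*n^2*o^3 - n*o^5 + 4*n*o^4 + o^5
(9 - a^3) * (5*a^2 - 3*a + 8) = -5*a^5 + 3*a^4 - 8*a^3 + 45*a^2 - 27*a + 72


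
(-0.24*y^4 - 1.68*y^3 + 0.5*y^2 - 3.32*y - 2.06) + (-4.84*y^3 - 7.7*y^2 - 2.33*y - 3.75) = -0.24*y^4 - 6.52*y^3 - 7.2*y^2 - 5.65*y - 5.81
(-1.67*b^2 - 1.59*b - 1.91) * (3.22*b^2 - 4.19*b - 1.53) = -5.3774*b^4 + 1.8775*b^3 + 3.067*b^2 + 10.4356*b + 2.9223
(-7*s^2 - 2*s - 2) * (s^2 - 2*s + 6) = -7*s^4 + 12*s^3 - 40*s^2 - 8*s - 12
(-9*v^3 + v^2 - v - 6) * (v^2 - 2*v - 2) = -9*v^5 + 19*v^4 + 15*v^3 - 6*v^2 + 14*v + 12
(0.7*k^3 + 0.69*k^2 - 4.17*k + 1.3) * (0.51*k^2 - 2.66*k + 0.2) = 0.357*k^5 - 1.5101*k^4 - 3.8221*k^3 + 11.8932*k^2 - 4.292*k + 0.26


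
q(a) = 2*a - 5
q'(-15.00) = 2.00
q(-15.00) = -35.00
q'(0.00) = 2.00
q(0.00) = -5.00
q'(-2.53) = 2.00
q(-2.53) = -10.06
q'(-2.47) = 2.00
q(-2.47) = -9.94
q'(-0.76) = 2.00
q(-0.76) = -6.52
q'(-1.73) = 2.00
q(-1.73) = -8.46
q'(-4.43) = 2.00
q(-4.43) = -13.86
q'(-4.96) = 2.00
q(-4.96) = -14.92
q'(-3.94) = 2.00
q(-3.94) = -12.88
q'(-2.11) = 2.00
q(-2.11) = -9.22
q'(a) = 2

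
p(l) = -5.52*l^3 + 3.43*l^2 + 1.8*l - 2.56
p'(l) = -16.56*l^2 + 6.86*l + 1.8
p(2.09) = -34.21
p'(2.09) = -56.20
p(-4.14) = 440.46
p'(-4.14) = -310.43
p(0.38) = -1.68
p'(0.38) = 2.02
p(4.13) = -325.48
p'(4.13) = -252.33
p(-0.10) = -2.70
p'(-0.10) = 0.95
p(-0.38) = -2.45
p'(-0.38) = -3.20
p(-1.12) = 7.48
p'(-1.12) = -26.66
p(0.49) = -1.50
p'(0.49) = 1.19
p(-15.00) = 19372.19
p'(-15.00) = -3827.10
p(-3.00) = 171.95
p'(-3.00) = -167.82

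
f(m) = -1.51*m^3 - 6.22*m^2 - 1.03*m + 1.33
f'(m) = -4.53*m^2 - 12.44*m - 1.03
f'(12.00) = -802.63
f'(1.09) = -19.97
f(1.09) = -9.14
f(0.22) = 0.79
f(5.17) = -378.91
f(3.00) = -98.51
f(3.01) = -99.30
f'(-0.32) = 2.49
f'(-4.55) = -38.21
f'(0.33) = -5.63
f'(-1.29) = 7.48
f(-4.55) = 19.48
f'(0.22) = -3.99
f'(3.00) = -79.12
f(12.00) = -3515.99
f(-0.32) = 1.07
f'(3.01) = -79.52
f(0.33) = 0.26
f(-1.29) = -4.45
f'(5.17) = -186.43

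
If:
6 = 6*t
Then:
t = 1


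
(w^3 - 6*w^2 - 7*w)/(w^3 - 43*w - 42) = w/(w + 6)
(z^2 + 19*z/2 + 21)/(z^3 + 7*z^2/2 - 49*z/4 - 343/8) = 4*(z + 6)/(4*z^2 - 49)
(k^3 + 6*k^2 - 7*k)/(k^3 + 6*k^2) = (k^2 + 6*k - 7)/(k*(k + 6))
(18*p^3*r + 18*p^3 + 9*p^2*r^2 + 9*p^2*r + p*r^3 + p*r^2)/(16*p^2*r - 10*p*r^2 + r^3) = p*(18*p^2*r + 18*p^2 + 9*p*r^2 + 9*p*r + r^3 + r^2)/(r*(16*p^2 - 10*p*r + r^2))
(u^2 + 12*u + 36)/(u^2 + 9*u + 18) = (u + 6)/(u + 3)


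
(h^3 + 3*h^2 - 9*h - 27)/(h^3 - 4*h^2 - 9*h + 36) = (h + 3)/(h - 4)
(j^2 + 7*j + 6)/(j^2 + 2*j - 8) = (j^2 + 7*j + 6)/(j^2 + 2*j - 8)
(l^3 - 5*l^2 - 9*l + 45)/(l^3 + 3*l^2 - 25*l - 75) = (l - 3)/(l + 5)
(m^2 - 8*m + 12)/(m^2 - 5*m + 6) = (m - 6)/(m - 3)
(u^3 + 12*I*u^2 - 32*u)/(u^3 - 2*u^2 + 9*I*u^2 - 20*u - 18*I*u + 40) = u*(u + 8*I)/(u^2 + u*(-2 + 5*I) - 10*I)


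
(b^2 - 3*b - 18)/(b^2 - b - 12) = (b - 6)/(b - 4)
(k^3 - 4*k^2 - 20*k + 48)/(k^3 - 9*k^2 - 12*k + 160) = (k^2 - 8*k + 12)/(k^2 - 13*k + 40)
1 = 1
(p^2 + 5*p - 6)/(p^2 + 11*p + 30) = (p - 1)/(p + 5)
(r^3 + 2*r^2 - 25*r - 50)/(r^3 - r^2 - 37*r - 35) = (r^2 - 3*r - 10)/(r^2 - 6*r - 7)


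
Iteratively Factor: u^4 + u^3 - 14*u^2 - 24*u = (u + 3)*(u^3 - 2*u^2 - 8*u) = (u - 4)*(u + 3)*(u^2 + 2*u) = (u - 4)*(u + 2)*(u + 3)*(u)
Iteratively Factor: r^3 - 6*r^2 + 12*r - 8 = (r - 2)*(r^2 - 4*r + 4) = (r - 2)^2*(r - 2)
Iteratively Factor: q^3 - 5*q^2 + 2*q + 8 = (q + 1)*(q^2 - 6*q + 8) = (q - 2)*(q + 1)*(q - 4)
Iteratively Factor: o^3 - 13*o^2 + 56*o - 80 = (o - 4)*(o^2 - 9*o + 20) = (o - 4)^2*(o - 5)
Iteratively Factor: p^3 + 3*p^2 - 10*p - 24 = (p - 3)*(p^2 + 6*p + 8) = (p - 3)*(p + 2)*(p + 4)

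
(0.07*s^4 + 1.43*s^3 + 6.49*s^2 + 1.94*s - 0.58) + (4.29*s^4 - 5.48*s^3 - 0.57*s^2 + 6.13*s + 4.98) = 4.36*s^4 - 4.05*s^3 + 5.92*s^2 + 8.07*s + 4.4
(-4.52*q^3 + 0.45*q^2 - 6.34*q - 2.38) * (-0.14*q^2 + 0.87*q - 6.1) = 0.6328*q^5 - 3.9954*q^4 + 28.8511*q^3 - 7.9276*q^2 + 36.6034*q + 14.518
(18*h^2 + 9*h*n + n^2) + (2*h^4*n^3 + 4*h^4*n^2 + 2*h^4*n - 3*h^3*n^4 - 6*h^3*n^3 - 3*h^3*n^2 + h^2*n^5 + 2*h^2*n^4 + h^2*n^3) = 2*h^4*n^3 + 4*h^4*n^2 + 2*h^4*n - 3*h^3*n^4 - 6*h^3*n^3 - 3*h^3*n^2 + h^2*n^5 + 2*h^2*n^4 + h^2*n^3 + 18*h^2 + 9*h*n + n^2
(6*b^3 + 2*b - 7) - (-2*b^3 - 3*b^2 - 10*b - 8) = 8*b^3 + 3*b^2 + 12*b + 1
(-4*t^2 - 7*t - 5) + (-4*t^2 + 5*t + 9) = -8*t^2 - 2*t + 4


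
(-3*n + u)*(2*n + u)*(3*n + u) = -18*n^3 - 9*n^2*u + 2*n*u^2 + u^3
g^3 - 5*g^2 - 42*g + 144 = (g - 8)*(g - 3)*(g + 6)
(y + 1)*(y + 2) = y^2 + 3*y + 2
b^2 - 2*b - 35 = (b - 7)*(b + 5)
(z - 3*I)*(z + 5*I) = z^2 + 2*I*z + 15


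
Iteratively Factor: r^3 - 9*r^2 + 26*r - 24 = (r - 4)*(r^2 - 5*r + 6) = (r - 4)*(r - 3)*(r - 2)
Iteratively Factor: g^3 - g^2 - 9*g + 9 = (g + 3)*(g^2 - 4*g + 3) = (g - 3)*(g + 3)*(g - 1)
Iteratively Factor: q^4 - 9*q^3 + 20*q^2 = (q)*(q^3 - 9*q^2 + 20*q) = q*(q - 4)*(q^2 - 5*q) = q^2*(q - 4)*(q - 5)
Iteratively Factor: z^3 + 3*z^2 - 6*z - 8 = (z + 4)*(z^2 - z - 2) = (z - 2)*(z + 4)*(z + 1)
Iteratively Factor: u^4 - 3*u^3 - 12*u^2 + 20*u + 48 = (u + 2)*(u^3 - 5*u^2 - 2*u + 24) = (u + 2)^2*(u^2 - 7*u + 12) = (u - 4)*(u + 2)^2*(u - 3)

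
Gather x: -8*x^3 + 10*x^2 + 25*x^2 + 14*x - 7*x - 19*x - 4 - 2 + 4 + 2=-8*x^3 + 35*x^2 - 12*x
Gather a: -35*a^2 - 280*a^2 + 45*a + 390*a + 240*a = -315*a^2 + 675*a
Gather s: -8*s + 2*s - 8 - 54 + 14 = -6*s - 48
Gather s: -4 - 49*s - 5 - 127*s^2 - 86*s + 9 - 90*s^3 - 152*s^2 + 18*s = -90*s^3 - 279*s^2 - 117*s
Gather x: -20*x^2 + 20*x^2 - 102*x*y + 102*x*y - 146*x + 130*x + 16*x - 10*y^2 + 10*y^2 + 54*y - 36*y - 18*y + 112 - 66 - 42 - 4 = 0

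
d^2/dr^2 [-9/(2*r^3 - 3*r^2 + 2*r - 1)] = 18*(3*(2*r - 1)*(2*r^3 - 3*r^2 + 2*r - 1) - 4*(3*r^2 - 3*r + 1)^2)/(2*r^3 - 3*r^2 + 2*r - 1)^3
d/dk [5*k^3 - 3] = 15*k^2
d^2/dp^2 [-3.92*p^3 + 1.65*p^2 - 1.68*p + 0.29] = 3.3 - 23.52*p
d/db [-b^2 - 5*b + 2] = -2*b - 5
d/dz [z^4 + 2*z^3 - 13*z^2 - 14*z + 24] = 4*z^3 + 6*z^2 - 26*z - 14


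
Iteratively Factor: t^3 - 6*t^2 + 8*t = (t - 2)*(t^2 - 4*t) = (t - 4)*(t - 2)*(t)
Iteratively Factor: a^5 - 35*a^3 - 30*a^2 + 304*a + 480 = (a + 4)*(a^4 - 4*a^3 - 19*a^2 + 46*a + 120) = (a + 2)*(a + 4)*(a^3 - 6*a^2 - 7*a + 60) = (a - 4)*(a + 2)*(a + 4)*(a^2 - 2*a - 15) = (a - 4)*(a + 2)*(a + 3)*(a + 4)*(a - 5)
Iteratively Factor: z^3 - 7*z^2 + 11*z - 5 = (z - 1)*(z^2 - 6*z + 5) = (z - 5)*(z - 1)*(z - 1)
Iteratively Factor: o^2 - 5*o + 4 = (o - 1)*(o - 4)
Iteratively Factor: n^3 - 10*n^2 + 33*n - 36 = (n - 3)*(n^2 - 7*n + 12) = (n - 3)^2*(n - 4)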